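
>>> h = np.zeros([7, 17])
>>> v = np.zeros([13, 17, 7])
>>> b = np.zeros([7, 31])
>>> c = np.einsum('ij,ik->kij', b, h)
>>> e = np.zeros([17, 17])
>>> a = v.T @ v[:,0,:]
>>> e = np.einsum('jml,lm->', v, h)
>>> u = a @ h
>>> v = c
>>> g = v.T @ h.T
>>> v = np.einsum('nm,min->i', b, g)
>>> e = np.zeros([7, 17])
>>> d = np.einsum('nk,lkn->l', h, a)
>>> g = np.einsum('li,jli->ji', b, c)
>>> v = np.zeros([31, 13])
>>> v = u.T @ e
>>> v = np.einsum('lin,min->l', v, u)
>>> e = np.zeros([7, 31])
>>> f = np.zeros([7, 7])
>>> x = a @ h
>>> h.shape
(7, 17)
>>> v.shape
(17,)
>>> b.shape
(7, 31)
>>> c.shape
(17, 7, 31)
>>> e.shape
(7, 31)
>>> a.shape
(7, 17, 7)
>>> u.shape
(7, 17, 17)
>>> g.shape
(17, 31)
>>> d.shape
(7,)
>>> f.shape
(7, 7)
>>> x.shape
(7, 17, 17)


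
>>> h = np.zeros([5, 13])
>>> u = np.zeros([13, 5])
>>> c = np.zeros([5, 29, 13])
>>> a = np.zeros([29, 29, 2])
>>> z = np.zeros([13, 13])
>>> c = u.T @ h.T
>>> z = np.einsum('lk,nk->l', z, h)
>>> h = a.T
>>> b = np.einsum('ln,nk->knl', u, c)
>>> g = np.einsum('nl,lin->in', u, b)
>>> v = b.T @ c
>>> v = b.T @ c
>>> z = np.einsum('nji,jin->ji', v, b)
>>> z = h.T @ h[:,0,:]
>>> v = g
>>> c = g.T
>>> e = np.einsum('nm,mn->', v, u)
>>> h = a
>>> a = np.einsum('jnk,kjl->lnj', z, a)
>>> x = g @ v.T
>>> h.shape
(29, 29, 2)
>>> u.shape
(13, 5)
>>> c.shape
(13, 5)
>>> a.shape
(2, 29, 29)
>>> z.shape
(29, 29, 29)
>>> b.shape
(5, 5, 13)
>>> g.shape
(5, 13)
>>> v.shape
(5, 13)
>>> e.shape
()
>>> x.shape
(5, 5)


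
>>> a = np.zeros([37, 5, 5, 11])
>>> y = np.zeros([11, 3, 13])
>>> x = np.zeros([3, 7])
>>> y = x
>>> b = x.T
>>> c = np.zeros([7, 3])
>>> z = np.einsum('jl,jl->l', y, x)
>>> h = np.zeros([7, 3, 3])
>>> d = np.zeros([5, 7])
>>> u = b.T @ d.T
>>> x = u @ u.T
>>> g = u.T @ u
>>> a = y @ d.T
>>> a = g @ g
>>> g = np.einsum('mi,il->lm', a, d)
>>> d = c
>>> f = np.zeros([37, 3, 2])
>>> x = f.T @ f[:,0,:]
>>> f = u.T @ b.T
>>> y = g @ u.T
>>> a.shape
(5, 5)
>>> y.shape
(7, 3)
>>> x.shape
(2, 3, 2)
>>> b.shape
(7, 3)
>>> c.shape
(7, 3)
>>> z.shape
(7,)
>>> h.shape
(7, 3, 3)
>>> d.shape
(7, 3)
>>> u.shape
(3, 5)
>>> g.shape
(7, 5)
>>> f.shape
(5, 7)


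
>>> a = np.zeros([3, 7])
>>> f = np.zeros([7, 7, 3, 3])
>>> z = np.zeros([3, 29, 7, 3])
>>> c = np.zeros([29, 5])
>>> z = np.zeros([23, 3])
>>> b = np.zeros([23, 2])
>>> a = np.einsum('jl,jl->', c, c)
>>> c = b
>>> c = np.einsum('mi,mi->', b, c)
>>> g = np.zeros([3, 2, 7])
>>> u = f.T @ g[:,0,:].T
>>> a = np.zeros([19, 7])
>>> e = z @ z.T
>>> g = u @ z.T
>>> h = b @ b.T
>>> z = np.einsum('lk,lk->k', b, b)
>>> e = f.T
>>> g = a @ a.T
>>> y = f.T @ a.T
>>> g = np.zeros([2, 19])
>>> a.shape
(19, 7)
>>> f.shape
(7, 7, 3, 3)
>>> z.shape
(2,)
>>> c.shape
()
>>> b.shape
(23, 2)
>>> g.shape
(2, 19)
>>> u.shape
(3, 3, 7, 3)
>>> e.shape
(3, 3, 7, 7)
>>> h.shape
(23, 23)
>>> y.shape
(3, 3, 7, 19)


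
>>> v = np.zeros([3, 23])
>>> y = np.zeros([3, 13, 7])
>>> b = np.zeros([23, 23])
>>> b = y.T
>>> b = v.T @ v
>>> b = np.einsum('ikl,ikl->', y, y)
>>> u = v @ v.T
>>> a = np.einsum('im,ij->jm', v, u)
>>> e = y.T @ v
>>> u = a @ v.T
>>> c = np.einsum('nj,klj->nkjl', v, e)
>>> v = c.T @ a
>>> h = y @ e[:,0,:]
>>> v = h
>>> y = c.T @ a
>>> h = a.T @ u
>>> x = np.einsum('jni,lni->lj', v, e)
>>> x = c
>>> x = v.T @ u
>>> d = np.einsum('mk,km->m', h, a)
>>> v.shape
(3, 13, 23)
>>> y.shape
(13, 23, 7, 23)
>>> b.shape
()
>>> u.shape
(3, 3)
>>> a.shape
(3, 23)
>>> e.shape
(7, 13, 23)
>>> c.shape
(3, 7, 23, 13)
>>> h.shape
(23, 3)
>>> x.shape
(23, 13, 3)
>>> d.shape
(23,)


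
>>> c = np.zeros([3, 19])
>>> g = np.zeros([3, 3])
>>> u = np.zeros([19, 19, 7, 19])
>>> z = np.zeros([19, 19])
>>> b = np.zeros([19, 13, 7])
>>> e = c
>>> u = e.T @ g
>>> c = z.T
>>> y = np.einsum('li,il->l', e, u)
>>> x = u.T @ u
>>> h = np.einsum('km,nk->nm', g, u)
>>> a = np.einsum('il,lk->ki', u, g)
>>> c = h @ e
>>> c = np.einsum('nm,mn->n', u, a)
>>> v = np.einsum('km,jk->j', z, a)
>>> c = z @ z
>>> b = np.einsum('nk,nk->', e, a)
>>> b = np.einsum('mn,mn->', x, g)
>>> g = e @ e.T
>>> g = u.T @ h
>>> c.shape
(19, 19)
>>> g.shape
(3, 3)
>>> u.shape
(19, 3)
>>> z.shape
(19, 19)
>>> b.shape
()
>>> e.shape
(3, 19)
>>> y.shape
(3,)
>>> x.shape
(3, 3)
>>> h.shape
(19, 3)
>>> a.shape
(3, 19)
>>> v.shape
(3,)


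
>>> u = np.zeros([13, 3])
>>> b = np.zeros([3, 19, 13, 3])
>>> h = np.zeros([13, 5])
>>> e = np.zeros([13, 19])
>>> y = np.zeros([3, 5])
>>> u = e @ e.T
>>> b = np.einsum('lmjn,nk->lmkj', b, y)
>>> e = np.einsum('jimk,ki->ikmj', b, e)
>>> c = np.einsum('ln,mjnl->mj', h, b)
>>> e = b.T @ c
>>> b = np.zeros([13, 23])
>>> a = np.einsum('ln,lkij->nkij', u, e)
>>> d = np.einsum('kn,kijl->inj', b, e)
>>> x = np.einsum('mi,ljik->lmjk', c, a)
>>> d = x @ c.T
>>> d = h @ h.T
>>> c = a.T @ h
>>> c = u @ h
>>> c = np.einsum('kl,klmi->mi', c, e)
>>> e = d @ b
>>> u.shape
(13, 13)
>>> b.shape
(13, 23)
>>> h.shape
(13, 5)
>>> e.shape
(13, 23)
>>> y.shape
(3, 5)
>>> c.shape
(19, 19)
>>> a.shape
(13, 5, 19, 19)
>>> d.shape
(13, 13)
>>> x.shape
(13, 3, 5, 19)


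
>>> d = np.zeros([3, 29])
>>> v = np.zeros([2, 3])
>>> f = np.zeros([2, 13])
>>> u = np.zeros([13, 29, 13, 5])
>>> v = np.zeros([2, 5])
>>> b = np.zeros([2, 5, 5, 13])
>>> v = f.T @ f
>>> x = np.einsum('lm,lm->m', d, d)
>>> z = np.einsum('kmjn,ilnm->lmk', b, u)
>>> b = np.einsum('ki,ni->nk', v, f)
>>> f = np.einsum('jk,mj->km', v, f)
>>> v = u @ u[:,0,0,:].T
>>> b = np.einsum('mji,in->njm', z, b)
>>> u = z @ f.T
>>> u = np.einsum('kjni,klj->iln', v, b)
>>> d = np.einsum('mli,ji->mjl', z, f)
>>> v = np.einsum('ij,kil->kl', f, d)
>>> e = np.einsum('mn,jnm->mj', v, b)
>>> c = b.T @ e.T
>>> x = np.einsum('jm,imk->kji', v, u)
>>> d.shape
(29, 13, 5)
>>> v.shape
(29, 5)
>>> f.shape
(13, 2)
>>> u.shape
(13, 5, 13)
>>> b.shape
(13, 5, 29)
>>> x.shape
(13, 29, 13)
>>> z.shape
(29, 5, 2)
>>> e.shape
(29, 13)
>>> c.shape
(29, 5, 29)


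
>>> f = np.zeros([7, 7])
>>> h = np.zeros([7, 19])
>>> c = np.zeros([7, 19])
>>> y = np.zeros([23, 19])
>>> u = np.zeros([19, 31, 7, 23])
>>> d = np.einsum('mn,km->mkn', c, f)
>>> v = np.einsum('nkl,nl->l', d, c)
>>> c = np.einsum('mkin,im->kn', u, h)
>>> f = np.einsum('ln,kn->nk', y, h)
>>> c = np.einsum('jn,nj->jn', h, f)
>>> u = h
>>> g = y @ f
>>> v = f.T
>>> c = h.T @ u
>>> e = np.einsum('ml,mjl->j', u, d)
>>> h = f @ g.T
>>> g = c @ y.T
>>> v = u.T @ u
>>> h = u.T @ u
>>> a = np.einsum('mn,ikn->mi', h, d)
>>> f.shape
(19, 7)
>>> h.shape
(19, 19)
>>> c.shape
(19, 19)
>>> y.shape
(23, 19)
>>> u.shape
(7, 19)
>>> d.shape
(7, 7, 19)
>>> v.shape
(19, 19)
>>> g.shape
(19, 23)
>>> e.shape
(7,)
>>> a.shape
(19, 7)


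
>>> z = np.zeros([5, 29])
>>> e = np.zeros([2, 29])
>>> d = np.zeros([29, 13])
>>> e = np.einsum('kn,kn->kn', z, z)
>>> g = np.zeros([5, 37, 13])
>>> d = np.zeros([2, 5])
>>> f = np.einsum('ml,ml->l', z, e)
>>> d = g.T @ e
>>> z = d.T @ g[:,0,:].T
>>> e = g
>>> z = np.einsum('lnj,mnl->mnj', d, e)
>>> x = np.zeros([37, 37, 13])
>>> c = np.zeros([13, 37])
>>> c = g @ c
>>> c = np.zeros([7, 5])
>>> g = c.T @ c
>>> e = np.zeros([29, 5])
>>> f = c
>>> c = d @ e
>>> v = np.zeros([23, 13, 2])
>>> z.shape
(5, 37, 29)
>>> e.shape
(29, 5)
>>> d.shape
(13, 37, 29)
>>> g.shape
(5, 5)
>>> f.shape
(7, 5)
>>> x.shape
(37, 37, 13)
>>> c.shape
(13, 37, 5)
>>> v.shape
(23, 13, 2)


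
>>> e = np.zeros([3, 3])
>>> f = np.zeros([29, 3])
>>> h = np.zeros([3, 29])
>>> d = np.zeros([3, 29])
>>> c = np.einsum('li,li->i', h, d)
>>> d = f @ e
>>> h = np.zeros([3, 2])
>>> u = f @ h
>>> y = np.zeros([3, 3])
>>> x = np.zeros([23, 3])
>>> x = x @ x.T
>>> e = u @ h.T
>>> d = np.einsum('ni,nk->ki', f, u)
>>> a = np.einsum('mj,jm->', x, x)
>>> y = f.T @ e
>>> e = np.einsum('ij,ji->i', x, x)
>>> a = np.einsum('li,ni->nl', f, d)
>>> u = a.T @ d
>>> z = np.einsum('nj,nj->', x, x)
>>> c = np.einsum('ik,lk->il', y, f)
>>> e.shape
(23,)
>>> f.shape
(29, 3)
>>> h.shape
(3, 2)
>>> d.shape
(2, 3)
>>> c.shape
(3, 29)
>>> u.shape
(29, 3)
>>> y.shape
(3, 3)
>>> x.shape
(23, 23)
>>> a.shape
(2, 29)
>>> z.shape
()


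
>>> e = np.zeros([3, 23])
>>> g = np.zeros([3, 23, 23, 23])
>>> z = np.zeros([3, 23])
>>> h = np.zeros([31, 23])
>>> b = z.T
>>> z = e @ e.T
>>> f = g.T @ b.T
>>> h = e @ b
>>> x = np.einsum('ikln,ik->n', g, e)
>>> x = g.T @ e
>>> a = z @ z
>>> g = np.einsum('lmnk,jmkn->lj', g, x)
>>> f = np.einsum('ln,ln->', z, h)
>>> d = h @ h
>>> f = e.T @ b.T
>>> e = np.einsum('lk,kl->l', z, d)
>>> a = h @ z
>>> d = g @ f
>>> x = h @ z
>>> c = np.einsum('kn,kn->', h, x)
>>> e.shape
(3,)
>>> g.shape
(3, 23)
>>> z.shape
(3, 3)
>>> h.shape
(3, 3)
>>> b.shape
(23, 3)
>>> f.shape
(23, 23)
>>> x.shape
(3, 3)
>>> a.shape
(3, 3)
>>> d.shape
(3, 23)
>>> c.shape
()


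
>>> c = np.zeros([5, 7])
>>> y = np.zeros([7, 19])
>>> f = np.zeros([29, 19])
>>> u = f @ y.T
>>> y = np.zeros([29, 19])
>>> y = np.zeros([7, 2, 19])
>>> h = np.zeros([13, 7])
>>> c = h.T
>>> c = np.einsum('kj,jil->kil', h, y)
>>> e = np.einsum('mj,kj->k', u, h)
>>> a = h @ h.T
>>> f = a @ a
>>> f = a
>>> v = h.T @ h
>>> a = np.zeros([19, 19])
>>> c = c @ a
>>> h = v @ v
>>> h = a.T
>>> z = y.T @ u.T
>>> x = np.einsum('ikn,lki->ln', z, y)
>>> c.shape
(13, 2, 19)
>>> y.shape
(7, 2, 19)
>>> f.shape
(13, 13)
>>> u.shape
(29, 7)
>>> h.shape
(19, 19)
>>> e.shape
(13,)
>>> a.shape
(19, 19)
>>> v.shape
(7, 7)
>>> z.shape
(19, 2, 29)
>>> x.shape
(7, 29)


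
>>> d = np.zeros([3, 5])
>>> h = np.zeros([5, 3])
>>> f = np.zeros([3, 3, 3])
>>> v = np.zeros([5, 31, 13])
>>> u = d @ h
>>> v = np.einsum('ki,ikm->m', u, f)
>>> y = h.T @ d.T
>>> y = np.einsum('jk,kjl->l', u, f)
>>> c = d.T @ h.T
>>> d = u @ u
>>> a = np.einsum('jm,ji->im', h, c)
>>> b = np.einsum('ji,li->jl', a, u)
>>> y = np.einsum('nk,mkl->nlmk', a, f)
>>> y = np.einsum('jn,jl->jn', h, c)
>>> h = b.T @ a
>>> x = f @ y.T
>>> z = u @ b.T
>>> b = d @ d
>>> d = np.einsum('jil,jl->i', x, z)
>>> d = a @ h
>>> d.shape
(5, 3)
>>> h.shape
(3, 3)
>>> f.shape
(3, 3, 3)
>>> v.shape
(3,)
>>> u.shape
(3, 3)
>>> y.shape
(5, 3)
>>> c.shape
(5, 5)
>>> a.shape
(5, 3)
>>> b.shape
(3, 3)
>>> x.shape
(3, 3, 5)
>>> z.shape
(3, 5)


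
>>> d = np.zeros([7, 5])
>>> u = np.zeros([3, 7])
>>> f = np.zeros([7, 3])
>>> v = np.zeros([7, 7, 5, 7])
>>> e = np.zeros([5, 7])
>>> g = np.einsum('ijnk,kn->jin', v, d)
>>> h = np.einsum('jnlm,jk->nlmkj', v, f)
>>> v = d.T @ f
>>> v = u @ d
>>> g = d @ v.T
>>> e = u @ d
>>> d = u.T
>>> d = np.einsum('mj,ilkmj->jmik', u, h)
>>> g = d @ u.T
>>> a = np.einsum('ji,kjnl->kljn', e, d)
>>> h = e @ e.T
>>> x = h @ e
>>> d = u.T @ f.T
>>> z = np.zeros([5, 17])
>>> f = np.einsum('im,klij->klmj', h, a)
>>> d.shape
(7, 7)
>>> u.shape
(3, 7)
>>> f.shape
(7, 7, 3, 7)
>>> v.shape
(3, 5)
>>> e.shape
(3, 5)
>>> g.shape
(7, 3, 7, 3)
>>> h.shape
(3, 3)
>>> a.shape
(7, 7, 3, 7)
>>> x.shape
(3, 5)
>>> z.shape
(5, 17)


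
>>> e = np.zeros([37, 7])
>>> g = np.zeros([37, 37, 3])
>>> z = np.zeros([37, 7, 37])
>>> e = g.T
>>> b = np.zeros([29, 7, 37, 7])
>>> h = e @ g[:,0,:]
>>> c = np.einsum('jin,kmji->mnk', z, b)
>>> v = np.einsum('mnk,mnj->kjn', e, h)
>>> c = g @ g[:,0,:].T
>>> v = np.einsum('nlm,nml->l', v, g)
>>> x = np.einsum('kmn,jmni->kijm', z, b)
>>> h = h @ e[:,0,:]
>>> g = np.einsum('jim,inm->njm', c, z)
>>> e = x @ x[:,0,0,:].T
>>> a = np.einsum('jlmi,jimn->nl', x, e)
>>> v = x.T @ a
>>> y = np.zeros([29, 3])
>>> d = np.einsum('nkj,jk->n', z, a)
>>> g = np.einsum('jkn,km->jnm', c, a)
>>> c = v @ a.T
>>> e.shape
(37, 7, 29, 37)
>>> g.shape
(37, 37, 7)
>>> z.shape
(37, 7, 37)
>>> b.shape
(29, 7, 37, 7)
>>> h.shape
(3, 37, 37)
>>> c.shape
(7, 29, 7, 37)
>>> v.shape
(7, 29, 7, 7)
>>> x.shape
(37, 7, 29, 7)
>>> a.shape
(37, 7)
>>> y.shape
(29, 3)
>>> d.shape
(37,)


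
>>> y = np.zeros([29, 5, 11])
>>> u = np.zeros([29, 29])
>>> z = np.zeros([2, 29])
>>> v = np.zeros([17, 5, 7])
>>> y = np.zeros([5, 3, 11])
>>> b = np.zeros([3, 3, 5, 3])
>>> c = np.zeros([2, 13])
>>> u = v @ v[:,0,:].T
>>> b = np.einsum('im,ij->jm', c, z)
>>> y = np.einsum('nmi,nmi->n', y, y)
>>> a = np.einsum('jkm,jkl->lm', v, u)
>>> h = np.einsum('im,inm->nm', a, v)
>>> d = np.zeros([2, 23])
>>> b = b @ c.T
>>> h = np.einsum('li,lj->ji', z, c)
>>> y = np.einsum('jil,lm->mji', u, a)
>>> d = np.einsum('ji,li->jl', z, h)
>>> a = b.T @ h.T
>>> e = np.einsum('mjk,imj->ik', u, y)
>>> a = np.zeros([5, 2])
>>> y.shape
(7, 17, 5)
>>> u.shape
(17, 5, 17)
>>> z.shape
(2, 29)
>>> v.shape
(17, 5, 7)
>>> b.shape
(29, 2)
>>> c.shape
(2, 13)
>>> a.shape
(5, 2)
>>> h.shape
(13, 29)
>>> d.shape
(2, 13)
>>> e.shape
(7, 17)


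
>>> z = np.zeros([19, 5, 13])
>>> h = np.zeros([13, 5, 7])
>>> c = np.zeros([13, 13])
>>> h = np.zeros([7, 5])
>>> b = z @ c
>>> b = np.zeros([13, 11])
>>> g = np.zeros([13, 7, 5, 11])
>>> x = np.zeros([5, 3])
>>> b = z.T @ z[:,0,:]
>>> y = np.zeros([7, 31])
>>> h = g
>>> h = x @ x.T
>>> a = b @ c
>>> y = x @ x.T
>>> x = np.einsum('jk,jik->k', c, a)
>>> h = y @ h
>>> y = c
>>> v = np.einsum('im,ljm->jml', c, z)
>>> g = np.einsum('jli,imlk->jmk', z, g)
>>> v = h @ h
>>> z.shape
(19, 5, 13)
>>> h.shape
(5, 5)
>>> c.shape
(13, 13)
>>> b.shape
(13, 5, 13)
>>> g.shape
(19, 7, 11)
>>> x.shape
(13,)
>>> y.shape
(13, 13)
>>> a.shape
(13, 5, 13)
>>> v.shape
(5, 5)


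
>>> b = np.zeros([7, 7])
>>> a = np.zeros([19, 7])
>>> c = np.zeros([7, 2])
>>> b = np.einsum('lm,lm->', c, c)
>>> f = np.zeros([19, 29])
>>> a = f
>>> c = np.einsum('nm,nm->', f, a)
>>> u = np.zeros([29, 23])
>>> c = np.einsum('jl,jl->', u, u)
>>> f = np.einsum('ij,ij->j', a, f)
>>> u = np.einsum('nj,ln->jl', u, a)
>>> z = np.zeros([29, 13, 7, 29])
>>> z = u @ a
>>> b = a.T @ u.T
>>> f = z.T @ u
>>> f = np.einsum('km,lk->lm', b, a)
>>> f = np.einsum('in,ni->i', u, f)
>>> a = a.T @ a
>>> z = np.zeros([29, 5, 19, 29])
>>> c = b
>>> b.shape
(29, 23)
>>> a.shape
(29, 29)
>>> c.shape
(29, 23)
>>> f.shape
(23,)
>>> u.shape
(23, 19)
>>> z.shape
(29, 5, 19, 29)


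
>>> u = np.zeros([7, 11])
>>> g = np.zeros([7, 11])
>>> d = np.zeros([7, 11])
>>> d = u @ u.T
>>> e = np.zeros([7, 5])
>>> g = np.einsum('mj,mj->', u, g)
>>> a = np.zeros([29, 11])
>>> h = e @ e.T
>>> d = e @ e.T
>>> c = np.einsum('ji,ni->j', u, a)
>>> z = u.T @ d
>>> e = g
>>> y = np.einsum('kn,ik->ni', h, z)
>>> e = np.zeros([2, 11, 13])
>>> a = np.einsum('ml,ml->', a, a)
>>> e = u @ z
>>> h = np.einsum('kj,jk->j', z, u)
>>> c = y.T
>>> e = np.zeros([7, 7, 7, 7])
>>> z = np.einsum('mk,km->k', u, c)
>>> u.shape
(7, 11)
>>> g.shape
()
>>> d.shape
(7, 7)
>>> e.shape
(7, 7, 7, 7)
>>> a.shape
()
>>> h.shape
(7,)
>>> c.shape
(11, 7)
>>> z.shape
(11,)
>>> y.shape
(7, 11)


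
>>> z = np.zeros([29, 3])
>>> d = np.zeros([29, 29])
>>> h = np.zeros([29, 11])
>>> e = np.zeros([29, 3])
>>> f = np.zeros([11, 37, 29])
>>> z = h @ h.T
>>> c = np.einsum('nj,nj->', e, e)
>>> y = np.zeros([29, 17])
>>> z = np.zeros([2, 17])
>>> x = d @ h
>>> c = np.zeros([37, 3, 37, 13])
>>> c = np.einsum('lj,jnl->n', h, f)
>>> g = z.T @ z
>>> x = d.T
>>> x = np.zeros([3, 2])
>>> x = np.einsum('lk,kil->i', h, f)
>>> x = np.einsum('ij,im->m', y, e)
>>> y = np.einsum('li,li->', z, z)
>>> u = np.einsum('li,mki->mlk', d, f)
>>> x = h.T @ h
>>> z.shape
(2, 17)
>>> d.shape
(29, 29)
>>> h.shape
(29, 11)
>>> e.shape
(29, 3)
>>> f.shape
(11, 37, 29)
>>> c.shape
(37,)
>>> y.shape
()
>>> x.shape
(11, 11)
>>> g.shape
(17, 17)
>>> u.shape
(11, 29, 37)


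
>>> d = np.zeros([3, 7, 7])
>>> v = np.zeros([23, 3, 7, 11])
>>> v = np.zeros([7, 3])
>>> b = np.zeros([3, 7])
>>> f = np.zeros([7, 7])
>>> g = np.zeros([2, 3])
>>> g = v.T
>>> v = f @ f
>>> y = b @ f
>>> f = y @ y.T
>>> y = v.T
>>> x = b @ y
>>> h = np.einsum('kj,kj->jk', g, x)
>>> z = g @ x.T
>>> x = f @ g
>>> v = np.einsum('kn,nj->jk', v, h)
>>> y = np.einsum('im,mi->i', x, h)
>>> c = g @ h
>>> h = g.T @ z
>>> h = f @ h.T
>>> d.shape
(3, 7, 7)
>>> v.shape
(3, 7)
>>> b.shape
(3, 7)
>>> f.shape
(3, 3)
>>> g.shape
(3, 7)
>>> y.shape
(3,)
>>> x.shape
(3, 7)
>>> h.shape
(3, 7)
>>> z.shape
(3, 3)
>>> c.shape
(3, 3)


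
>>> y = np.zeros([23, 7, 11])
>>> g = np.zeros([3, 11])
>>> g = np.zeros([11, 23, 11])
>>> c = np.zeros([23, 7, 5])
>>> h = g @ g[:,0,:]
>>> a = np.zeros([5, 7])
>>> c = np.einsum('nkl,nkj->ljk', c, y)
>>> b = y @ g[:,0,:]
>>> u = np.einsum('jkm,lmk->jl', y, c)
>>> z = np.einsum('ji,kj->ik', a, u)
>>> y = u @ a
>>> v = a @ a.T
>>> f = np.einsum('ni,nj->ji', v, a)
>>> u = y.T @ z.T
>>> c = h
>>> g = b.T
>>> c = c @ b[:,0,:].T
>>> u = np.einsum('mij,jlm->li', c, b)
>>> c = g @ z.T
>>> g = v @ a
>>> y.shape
(23, 7)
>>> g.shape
(5, 7)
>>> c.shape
(11, 7, 7)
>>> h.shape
(11, 23, 11)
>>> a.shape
(5, 7)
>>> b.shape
(23, 7, 11)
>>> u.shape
(7, 23)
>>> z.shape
(7, 23)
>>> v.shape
(5, 5)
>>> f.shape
(7, 5)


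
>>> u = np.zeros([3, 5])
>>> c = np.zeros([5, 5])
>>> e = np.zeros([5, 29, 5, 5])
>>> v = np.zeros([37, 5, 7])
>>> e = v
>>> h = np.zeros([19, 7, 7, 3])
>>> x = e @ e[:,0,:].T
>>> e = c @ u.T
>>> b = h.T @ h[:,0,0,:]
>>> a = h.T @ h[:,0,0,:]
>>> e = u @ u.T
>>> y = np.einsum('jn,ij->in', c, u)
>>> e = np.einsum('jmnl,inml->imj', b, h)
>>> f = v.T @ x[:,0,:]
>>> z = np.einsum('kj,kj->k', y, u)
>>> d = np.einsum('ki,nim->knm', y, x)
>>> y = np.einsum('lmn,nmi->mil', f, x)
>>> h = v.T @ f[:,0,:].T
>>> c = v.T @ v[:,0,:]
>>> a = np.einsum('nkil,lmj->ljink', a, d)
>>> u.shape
(3, 5)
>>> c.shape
(7, 5, 7)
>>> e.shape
(19, 7, 3)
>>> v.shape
(37, 5, 7)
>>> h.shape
(7, 5, 7)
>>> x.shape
(37, 5, 37)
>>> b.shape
(3, 7, 7, 3)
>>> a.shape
(3, 37, 7, 3, 7)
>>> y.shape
(5, 37, 7)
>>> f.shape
(7, 5, 37)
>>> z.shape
(3,)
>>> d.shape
(3, 37, 37)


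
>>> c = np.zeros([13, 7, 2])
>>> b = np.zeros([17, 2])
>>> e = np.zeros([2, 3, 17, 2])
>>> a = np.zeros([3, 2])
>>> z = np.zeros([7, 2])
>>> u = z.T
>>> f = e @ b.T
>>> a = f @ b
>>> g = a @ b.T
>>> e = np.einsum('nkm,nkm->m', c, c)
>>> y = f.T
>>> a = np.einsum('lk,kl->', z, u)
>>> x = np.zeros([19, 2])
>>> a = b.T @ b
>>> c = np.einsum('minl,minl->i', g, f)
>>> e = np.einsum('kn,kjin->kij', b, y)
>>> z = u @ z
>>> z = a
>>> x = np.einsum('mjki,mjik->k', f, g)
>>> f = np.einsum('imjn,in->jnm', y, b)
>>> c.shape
(3,)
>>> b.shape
(17, 2)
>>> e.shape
(17, 3, 17)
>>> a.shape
(2, 2)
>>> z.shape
(2, 2)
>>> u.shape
(2, 7)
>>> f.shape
(3, 2, 17)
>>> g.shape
(2, 3, 17, 17)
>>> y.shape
(17, 17, 3, 2)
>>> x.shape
(17,)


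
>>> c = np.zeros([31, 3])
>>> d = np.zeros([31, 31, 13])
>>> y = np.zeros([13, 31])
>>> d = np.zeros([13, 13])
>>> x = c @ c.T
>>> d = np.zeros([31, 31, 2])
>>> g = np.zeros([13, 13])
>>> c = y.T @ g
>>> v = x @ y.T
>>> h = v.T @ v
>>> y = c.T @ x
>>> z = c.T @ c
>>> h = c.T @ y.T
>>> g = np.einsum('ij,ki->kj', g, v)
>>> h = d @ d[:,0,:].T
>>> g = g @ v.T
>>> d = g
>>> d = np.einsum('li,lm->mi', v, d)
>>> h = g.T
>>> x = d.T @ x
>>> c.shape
(31, 13)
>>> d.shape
(31, 13)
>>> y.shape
(13, 31)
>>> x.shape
(13, 31)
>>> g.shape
(31, 31)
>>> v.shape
(31, 13)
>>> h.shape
(31, 31)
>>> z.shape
(13, 13)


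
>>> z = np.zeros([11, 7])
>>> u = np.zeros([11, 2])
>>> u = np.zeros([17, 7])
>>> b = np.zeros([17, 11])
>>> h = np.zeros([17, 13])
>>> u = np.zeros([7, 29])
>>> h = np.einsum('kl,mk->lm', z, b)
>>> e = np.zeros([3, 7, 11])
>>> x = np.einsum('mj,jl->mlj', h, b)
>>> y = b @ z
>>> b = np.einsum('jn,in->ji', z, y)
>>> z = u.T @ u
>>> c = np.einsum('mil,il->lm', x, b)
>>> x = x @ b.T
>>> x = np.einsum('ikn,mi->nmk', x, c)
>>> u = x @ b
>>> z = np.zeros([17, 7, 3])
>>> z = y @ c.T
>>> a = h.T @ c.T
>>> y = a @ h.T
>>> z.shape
(17, 17)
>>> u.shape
(11, 17, 17)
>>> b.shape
(11, 17)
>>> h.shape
(7, 17)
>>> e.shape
(3, 7, 11)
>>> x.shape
(11, 17, 11)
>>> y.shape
(17, 7)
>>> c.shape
(17, 7)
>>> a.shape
(17, 17)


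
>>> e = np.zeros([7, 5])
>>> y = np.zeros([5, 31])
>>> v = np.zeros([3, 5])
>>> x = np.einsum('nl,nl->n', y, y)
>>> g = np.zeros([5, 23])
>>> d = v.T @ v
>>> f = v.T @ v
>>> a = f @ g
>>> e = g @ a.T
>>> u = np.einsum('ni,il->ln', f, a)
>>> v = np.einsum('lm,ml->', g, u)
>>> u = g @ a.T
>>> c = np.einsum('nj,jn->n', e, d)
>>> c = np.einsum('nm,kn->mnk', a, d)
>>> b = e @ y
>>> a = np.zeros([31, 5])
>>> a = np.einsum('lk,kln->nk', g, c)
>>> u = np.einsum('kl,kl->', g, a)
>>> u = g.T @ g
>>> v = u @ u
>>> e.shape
(5, 5)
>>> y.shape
(5, 31)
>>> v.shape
(23, 23)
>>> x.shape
(5,)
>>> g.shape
(5, 23)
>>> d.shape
(5, 5)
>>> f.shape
(5, 5)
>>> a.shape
(5, 23)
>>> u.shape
(23, 23)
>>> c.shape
(23, 5, 5)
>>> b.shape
(5, 31)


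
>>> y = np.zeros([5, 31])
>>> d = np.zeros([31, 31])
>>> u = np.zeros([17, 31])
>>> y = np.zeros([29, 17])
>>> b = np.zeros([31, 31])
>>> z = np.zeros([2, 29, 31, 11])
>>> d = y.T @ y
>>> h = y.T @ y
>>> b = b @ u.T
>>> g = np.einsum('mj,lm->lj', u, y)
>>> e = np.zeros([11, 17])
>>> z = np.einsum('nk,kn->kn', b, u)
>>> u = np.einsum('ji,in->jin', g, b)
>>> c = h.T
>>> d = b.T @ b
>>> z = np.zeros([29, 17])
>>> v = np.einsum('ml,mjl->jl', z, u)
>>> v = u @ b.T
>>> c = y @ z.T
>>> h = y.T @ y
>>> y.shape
(29, 17)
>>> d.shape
(17, 17)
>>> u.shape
(29, 31, 17)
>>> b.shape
(31, 17)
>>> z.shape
(29, 17)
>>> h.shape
(17, 17)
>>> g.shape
(29, 31)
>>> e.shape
(11, 17)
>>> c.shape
(29, 29)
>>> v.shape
(29, 31, 31)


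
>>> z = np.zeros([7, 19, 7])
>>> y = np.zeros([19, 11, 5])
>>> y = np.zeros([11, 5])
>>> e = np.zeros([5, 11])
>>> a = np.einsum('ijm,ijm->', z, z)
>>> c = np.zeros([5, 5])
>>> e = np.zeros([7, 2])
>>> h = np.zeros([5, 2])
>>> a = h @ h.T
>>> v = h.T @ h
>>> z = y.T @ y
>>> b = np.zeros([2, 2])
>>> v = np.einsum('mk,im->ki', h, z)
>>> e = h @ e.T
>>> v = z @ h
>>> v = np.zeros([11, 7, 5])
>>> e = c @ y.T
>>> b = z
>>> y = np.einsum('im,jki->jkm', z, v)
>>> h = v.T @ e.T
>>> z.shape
(5, 5)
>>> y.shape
(11, 7, 5)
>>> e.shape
(5, 11)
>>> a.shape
(5, 5)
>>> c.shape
(5, 5)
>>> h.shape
(5, 7, 5)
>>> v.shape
(11, 7, 5)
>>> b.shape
(5, 5)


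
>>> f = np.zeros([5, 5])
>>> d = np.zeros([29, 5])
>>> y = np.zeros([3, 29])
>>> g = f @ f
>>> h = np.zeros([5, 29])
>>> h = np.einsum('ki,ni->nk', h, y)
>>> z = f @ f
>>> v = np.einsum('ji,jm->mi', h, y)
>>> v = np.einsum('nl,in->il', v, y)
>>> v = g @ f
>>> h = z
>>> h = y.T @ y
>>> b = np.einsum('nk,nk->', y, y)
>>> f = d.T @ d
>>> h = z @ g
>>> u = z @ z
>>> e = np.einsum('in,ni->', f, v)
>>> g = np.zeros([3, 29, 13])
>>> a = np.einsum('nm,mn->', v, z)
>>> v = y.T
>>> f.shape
(5, 5)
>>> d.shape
(29, 5)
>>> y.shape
(3, 29)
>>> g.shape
(3, 29, 13)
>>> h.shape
(5, 5)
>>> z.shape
(5, 5)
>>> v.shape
(29, 3)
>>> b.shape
()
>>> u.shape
(5, 5)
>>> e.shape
()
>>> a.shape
()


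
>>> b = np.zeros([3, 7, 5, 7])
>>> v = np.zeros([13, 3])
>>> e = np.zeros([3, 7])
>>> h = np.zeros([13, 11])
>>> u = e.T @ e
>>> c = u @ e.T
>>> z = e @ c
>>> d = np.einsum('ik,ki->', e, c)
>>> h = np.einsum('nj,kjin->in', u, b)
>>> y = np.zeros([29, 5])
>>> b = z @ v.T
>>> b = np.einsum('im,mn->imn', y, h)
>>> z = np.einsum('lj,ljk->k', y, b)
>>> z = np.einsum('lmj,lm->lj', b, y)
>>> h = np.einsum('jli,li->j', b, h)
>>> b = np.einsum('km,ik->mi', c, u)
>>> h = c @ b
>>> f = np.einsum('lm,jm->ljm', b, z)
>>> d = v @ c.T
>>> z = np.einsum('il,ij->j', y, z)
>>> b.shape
(3, 7)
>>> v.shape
(13, 3)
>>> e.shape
(3, 7)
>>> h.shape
(7, 7)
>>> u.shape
(7, 7)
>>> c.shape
(7, 3)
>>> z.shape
(7,)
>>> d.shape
(13, 7)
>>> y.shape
(29, 5)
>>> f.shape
(3, 29, 7)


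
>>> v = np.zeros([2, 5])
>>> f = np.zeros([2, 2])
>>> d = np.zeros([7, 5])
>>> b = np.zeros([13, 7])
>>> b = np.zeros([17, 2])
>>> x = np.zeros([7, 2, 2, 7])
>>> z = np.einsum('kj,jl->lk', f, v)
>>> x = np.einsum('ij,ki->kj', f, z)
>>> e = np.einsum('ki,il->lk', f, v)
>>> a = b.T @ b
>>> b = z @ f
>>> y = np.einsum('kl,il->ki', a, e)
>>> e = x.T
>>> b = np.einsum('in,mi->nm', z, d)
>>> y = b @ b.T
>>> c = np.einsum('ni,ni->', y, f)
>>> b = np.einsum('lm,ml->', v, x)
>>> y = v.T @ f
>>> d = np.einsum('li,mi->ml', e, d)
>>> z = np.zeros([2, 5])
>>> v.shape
(2, 5)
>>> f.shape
(2, 2)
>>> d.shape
(7, 2)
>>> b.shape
()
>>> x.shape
(5, 2)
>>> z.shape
(2, 5)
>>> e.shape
(2, 5)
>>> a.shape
(2, 2)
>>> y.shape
(5, 2)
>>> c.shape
()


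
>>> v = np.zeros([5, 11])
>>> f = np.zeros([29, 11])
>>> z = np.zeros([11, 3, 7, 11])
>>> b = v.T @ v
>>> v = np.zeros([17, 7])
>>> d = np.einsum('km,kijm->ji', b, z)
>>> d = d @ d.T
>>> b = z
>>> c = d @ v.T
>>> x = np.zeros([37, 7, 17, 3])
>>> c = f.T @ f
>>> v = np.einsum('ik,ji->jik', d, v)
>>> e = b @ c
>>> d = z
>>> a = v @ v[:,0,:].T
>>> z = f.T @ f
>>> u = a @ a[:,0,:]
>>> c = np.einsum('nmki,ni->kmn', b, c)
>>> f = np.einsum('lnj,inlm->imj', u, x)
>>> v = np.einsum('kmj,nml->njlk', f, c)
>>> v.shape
(7, 17, 11, 37)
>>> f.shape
(37, 3, 17)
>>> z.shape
(11, 11)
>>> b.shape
(11, 3, 7, 11)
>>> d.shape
(11, 3, 7, 11)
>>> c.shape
(7, 3, 11)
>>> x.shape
(37, 7, 17, 3)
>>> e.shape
(11, 3, 7, 11)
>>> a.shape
(17, 7, 17)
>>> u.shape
(17, 7, 17)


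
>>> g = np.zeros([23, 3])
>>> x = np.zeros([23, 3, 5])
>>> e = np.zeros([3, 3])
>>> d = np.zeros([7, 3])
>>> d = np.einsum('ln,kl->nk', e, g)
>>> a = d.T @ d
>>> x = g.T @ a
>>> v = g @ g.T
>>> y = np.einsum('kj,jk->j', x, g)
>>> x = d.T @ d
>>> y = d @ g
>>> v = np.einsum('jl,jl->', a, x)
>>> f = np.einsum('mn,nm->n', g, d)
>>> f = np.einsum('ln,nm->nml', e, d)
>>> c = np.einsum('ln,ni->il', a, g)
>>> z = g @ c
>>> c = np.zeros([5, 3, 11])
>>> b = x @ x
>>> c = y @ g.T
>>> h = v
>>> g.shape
(23, 3)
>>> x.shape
(23, 23)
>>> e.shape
(3, 3)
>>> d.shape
(3, 23)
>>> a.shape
(23, 23)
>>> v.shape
()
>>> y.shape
(3, 3)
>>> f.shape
(3, 23, 3)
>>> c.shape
(3, 23)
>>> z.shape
(23, 23)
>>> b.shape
(23, 23)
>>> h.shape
()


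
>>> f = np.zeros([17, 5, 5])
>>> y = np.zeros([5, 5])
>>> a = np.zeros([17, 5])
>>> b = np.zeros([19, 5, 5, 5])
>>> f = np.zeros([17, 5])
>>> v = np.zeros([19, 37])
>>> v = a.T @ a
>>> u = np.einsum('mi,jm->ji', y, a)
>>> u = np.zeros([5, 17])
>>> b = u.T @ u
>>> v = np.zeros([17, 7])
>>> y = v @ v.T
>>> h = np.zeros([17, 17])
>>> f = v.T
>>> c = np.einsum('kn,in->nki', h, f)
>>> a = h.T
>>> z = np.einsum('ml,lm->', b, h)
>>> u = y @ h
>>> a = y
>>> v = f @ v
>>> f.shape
(7, 17)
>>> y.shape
(17, 17)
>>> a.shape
(17, 17)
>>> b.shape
(17, 17)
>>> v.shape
(7, 7)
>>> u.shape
(17, 17)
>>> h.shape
(17, 17)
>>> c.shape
(17, 17, 7)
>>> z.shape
()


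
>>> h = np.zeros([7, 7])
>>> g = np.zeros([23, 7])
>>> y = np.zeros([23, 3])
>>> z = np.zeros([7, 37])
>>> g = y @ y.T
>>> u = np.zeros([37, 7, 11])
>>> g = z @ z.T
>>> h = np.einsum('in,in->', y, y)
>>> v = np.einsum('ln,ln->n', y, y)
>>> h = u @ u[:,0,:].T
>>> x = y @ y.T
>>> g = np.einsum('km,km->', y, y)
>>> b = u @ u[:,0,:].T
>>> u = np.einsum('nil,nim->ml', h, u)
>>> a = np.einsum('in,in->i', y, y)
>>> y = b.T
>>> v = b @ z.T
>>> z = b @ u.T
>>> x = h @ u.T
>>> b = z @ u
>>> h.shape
(37, 7, 37)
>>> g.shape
()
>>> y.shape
(37, 7, 37)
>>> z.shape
(37, 7, 11)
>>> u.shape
(11, 37)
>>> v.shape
(37, 7, 7)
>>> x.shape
(37, 7, 11)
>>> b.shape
(37, 7, 37)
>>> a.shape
(23,)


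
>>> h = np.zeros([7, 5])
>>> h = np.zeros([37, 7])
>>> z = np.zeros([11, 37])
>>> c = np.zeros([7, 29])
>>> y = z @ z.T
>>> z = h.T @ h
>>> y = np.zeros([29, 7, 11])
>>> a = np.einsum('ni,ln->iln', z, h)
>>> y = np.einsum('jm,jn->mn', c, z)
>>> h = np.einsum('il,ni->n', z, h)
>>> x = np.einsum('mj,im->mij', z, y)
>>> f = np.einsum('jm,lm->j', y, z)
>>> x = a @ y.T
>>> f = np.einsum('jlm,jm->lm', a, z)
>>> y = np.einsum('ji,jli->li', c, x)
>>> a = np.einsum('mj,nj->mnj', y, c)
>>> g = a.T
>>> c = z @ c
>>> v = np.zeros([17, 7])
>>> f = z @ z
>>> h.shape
(37,)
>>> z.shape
(7, 7)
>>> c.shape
(7, 29)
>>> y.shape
(37, 29)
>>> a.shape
(37, 7, 29)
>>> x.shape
(7, 37, 29)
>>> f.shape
(7, 7)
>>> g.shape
(29, 7, 37)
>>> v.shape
(17, 7)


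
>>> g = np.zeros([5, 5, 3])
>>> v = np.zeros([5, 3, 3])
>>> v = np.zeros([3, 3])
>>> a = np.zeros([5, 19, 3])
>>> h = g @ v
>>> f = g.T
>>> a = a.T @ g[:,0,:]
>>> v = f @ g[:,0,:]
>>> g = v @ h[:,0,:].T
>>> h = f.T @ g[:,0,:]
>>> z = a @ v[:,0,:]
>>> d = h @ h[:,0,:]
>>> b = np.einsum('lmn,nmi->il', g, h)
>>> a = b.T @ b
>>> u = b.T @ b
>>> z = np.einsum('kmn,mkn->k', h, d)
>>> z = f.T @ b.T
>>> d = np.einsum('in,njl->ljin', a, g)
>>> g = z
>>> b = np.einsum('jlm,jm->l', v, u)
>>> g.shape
(5, 5, 5)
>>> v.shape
(3, 5, 3)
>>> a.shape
(3, 3)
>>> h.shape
(5, 5, 5)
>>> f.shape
(3, 5, 5)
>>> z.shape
(5, 5, 5)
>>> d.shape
(5, 5, 3, 3)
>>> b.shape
(5,)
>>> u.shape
(3, 3)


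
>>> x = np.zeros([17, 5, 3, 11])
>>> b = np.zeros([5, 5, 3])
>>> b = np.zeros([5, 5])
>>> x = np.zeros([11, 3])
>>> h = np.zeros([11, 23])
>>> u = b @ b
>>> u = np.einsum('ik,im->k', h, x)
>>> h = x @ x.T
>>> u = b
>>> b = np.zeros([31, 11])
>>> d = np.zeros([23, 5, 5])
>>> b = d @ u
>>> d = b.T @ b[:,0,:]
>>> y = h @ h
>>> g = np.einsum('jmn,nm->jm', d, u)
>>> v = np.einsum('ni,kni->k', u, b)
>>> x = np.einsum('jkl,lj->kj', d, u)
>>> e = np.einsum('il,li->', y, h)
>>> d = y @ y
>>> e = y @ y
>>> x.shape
(5, 5)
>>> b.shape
(23, 5, 5)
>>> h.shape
(11, 11)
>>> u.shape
(5, 5)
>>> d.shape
(11, 11)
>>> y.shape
(11, 11)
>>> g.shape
(5, 5)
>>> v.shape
(23,)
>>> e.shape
(11, 11)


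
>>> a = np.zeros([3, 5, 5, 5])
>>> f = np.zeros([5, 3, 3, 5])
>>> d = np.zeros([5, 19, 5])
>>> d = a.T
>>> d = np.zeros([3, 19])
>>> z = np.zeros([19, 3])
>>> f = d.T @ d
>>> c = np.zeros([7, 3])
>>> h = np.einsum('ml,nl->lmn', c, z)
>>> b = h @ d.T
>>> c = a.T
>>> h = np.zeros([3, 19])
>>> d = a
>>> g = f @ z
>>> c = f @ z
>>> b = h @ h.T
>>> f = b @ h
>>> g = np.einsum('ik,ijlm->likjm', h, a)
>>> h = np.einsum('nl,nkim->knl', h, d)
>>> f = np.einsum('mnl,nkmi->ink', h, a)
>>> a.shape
(3, 5, 5, 5)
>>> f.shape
(5, 3, 5)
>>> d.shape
(3, 5, 5, 5)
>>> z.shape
(19, 3)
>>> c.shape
(19, 3)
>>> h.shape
(5, 3, 19)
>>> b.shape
(3, 3)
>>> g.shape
(5, 3, 19, 5, 5)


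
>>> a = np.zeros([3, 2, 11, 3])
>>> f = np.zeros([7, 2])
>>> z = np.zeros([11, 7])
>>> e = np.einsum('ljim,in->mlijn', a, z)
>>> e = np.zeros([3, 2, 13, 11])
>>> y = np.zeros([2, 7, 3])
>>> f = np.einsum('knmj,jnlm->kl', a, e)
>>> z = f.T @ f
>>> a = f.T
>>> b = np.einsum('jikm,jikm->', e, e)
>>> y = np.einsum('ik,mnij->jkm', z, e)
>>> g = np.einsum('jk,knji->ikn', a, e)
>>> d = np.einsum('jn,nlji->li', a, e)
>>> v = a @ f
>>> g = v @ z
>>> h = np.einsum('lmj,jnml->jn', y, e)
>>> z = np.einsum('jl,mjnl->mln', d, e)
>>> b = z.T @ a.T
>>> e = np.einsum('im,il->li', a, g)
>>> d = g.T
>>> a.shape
(13, 3)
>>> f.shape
(3, 13)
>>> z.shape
(3, 11, 13)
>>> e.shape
(13, 13)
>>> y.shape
(11, 13, 3)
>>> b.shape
(13, 11, 13)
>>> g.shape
(13, 13)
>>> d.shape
(13, 13)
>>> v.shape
(13, 13)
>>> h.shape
(3, 2)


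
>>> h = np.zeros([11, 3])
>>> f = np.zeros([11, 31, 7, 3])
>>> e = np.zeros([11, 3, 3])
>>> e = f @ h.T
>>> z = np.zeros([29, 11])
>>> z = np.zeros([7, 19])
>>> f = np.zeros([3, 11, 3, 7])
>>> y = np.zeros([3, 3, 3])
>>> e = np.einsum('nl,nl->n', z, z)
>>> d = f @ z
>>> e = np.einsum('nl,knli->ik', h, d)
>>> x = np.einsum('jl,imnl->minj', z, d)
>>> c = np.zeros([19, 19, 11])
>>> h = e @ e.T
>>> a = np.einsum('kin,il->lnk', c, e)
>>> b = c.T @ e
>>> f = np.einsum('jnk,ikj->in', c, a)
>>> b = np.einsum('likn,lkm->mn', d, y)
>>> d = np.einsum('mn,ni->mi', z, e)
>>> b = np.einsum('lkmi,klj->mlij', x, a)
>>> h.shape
(19, 19)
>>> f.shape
(3, 19)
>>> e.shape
(19, 3)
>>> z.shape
(7, 19)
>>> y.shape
(3, 3, 3)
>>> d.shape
(7, 3)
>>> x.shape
(11, 3, 3, 7)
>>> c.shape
(19, 19, 11)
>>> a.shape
(3, 11, 19)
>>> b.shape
(3, 11, 7, 19)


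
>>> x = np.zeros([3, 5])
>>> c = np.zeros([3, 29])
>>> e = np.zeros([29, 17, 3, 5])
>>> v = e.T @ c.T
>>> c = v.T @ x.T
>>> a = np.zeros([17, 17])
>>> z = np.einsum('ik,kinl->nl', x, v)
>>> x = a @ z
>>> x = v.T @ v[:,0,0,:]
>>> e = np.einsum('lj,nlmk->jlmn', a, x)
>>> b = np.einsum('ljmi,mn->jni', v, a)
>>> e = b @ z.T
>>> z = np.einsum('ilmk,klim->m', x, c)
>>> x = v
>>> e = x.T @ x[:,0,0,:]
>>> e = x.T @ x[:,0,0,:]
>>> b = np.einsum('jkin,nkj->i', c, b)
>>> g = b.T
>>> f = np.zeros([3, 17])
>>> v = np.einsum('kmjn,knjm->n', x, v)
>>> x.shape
(5, 3, 17, 3)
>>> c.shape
(3, 17, 3, 3)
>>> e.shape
(3, 17, 3, 3)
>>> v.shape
(3,)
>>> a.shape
(17, 17)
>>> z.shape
(3,)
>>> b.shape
(3,)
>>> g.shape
(3,)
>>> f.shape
(3, 17)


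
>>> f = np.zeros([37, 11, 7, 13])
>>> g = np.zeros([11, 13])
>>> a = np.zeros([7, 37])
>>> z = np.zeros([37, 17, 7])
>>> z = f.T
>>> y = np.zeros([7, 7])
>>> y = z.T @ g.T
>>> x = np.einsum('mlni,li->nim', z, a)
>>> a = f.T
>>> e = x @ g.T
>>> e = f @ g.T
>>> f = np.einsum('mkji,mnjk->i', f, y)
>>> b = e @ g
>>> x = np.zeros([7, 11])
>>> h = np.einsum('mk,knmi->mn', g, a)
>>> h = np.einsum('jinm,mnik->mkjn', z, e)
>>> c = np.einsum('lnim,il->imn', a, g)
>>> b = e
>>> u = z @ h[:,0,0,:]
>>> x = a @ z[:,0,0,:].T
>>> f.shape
(13,)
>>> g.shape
(11, 13)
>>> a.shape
(13, 7, 11, 37)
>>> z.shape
(13, 7, 11, 37)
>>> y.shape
(37, 11, 7, 11)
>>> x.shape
(13, 7, 11, 13)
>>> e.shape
(37, 11, 7, 11)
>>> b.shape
(37, 11, 7, 11)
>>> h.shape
(37, 11, 13, 11)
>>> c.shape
(11, 37, 7)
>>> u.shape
(13, 7, 11, 11)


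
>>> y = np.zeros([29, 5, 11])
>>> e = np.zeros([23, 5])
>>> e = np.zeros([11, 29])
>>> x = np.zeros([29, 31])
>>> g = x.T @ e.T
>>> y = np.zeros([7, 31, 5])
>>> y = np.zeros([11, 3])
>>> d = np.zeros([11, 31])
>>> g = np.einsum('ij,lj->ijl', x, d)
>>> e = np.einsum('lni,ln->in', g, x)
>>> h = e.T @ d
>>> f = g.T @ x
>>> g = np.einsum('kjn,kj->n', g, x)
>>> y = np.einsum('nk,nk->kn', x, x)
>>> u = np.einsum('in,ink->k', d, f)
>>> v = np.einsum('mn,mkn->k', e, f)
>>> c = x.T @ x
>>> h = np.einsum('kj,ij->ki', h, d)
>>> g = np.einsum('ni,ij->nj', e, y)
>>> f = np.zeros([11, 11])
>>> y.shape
(31, 29)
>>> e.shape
(11, 31)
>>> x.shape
(29, 31)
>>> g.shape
(11, 29)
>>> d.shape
(11, 31)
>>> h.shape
(31, 11)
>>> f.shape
(11, 11)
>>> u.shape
(31,)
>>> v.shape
(31,)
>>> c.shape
(31, 31)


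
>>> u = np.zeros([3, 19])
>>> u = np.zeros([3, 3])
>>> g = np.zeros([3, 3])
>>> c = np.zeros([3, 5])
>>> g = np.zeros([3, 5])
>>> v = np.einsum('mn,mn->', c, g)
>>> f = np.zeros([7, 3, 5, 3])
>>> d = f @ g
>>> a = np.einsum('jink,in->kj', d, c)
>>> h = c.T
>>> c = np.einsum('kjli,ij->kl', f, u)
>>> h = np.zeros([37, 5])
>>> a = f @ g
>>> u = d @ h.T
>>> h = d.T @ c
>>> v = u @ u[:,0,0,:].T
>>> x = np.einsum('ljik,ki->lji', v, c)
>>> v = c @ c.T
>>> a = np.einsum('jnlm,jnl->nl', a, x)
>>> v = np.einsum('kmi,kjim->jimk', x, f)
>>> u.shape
(7, 3, 5, 37)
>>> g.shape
(3, 5)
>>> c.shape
(7, 5)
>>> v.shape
(3, 5, 3, 7)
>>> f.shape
(7, 3, 5, 3)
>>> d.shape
(7, 3, 5, 5)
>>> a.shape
(3, 5)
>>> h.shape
(5, 5, 3, 5)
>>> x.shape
(7, 3, 5)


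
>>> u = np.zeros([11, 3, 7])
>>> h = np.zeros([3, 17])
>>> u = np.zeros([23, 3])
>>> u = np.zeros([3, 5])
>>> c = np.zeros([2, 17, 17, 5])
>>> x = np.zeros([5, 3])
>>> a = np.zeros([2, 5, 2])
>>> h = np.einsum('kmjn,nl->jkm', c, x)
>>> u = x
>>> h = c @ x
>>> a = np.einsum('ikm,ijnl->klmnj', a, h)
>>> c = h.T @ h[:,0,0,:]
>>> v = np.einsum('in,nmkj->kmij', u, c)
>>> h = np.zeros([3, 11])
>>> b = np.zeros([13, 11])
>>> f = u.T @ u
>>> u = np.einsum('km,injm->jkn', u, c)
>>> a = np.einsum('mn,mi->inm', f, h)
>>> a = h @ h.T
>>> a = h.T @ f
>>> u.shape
(17, 5, 17)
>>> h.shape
(3, 11)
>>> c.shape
(3, 17, 17, 3)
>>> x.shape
(5, 3)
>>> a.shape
(11, 3)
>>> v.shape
(17, 17, 5, 3)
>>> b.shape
(13, 11)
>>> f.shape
(3, 3)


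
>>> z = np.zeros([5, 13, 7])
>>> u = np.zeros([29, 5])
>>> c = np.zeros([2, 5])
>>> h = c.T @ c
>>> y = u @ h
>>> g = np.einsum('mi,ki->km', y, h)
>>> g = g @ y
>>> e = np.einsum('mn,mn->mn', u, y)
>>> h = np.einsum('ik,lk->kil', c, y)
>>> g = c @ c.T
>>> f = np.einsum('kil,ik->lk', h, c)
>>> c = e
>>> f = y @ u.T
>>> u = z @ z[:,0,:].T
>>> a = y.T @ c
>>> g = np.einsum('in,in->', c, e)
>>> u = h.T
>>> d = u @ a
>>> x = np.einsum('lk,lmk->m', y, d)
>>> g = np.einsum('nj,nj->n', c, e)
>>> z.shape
(5, 13, 7)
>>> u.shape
(29, 2, 5)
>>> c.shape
(29, 5)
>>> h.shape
(5, 2, 29)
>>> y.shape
(29, 5)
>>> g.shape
(29,)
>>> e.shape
(29, 5)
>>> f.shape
(29, 29)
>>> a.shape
(5, 5)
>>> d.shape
(29, 2, 5)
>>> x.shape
(2,)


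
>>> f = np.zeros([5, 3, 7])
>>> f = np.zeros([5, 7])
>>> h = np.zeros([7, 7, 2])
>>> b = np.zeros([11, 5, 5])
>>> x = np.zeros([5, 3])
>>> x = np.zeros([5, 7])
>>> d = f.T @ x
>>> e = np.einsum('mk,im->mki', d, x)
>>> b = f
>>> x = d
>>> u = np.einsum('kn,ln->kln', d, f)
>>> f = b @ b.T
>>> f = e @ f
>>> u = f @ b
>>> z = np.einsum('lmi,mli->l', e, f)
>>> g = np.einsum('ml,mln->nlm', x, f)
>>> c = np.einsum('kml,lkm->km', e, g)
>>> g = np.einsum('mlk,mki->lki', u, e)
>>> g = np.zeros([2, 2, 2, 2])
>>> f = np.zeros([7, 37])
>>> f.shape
(7, 37)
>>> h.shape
(7, 7, 2)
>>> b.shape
(5, 7)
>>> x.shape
(7, 7)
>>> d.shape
(7, 7)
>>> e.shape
(7, 7, 5)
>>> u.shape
(7, 7, 7)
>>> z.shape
(7,)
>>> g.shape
(2, 2, 2, 2)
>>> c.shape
(7, 7)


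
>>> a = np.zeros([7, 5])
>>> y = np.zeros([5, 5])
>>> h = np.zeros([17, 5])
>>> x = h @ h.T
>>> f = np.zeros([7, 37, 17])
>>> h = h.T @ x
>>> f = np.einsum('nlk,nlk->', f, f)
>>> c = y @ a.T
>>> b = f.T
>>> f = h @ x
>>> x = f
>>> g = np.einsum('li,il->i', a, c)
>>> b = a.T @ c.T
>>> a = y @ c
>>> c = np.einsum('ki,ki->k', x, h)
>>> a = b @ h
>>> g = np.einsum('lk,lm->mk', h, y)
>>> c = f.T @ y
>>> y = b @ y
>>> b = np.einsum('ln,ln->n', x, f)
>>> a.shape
(5, 17)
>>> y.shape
(5, 5)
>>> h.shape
(5, 17)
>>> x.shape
(5, 17)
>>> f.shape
(5, 17)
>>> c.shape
(17, 5)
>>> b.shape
(17,)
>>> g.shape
(5, 17)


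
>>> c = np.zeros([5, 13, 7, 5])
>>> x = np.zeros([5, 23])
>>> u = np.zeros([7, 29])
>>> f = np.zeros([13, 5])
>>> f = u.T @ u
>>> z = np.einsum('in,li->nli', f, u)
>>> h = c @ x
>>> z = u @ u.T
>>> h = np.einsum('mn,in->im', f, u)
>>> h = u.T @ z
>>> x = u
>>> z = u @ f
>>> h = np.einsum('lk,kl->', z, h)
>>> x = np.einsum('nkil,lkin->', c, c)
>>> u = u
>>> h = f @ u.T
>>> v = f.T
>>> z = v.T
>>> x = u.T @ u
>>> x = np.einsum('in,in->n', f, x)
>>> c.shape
(5, 13, 7, 5)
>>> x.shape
(29,)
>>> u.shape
(7, 29)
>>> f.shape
(29, 29)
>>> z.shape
(29, 29)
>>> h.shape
(29, 7)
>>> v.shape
(29, 29)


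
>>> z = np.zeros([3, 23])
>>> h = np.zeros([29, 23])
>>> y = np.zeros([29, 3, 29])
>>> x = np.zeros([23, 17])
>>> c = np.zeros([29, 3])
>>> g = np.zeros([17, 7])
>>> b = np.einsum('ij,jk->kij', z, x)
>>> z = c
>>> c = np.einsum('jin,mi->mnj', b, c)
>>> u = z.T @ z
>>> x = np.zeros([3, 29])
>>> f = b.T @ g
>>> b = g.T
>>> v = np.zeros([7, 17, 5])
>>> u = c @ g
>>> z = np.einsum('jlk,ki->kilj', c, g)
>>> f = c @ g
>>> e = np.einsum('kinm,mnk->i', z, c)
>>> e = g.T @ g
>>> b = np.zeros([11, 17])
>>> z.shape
(17, 7, 23, 29)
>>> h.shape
(29, 23)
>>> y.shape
(29, 3, 29)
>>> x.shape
(3, 29)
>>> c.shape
(29, 23, 17)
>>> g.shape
(17, 7)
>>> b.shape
(11, 17)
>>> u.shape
(29, 23, 7)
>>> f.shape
(29, 23, 7)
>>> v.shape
(7, 17, 5)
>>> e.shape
(7, 7)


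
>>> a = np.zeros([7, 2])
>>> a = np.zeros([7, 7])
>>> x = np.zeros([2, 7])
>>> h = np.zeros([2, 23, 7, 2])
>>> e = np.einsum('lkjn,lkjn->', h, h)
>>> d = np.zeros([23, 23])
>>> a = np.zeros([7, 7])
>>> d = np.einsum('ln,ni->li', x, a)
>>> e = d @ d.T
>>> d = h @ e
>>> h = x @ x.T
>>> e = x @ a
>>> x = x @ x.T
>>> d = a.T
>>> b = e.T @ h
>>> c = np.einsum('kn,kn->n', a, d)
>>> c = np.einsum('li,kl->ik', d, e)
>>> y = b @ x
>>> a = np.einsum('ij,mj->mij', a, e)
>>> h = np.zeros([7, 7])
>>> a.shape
(2, 7, 7)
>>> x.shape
(2, 2)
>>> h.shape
(7, 7)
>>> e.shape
(2, 7)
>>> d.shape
(7, 7)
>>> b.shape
(7, 2)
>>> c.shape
(7, 2)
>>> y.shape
(7, 2)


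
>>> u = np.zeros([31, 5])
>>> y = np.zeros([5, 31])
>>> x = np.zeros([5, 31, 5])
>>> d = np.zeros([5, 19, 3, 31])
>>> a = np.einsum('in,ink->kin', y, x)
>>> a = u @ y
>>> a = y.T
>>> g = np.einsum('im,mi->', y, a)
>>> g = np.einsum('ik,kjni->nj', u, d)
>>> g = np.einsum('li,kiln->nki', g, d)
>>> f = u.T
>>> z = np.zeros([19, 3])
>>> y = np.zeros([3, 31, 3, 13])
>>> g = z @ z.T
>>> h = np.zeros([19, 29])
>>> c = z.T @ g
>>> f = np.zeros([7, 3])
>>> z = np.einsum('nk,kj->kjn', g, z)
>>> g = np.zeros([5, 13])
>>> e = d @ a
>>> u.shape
(31, 5)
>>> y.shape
(3, 31, 3, 13)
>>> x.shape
(5, 31, 5)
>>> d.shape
(5, 19, 3, 31)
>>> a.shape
(31, 5)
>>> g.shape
(5, 13)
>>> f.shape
(7, 3)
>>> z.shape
(19, 3, 19)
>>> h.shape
(19, 29)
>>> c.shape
(3, 19)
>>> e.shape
(5, 19, 3, 5)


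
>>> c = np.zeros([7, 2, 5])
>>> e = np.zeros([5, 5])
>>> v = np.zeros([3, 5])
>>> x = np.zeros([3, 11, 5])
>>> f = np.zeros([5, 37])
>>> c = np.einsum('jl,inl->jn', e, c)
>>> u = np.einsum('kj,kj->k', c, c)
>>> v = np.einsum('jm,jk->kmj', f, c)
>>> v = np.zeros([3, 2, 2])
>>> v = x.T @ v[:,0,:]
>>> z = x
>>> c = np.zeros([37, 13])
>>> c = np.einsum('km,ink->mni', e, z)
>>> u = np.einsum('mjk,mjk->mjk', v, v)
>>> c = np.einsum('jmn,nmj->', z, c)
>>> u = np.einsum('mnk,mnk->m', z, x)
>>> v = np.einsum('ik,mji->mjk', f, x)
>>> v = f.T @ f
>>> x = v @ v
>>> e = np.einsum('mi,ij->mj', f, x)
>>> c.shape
()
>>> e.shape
(5, 37)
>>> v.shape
(37, 37)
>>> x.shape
(37, 37)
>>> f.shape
(5, 37)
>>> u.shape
(3,)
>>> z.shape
(3, 11, 5)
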